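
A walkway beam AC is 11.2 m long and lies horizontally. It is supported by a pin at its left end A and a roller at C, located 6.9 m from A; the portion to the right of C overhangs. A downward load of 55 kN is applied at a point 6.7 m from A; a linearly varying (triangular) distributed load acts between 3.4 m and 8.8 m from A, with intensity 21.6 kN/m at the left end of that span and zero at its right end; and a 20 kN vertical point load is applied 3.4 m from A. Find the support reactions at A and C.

A_x = 0, A_y = 26.11 kN, C_y = 107.2 kN

Resultant of the triangular load: ½ × 21.6 × 5.4 = 58.32 kN, acting at 5.2 m from A (one-third of the span from the peak).
Taking moments about A: C_y·6.9 − 55·6.7 − (½·21.6·5.4)·5.2 − 20·3.4 = 0 → C_y = 739.764/6.9 = 107.212 ≈ 107.2 kN.
ΣF_y = 0: A_y + 107.212 − 55 − ½·21.6·5.4 − 20 = 0 → A_y = 26.11 kN.
ΣF_x = 0: no horizontal applied forces, so A_x = 0.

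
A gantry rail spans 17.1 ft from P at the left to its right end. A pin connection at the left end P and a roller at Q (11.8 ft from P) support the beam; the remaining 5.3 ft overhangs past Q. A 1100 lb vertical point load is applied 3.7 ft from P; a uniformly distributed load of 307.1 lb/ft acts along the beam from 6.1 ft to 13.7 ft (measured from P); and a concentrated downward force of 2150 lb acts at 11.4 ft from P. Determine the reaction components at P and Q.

Resultant of the distributed load: 307.1 × 7.6 = 2333.96 lb at 9.9 ft from P.
Taking moments about P: Q_y·11.8 − 1100·3.7 − (307.1·7.6)·9.9 − 2150·11.4 = 0 → Q_y = 51686.204/11.8 = 4380.19 ≈ 4380 lb.
ΣF_y = 0: P_y + 4380.19 − 1100 − 307.1·7.6 − 2150 = 0 → P_y = 1204 lb.
ΣF_x = 0: no horizontal applied forces, so P_x = 0.

P_x = 0, P_y = 1204 lb, Q_y = 4380 lb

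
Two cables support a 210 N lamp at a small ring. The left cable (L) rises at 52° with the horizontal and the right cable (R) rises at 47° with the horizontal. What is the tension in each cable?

T_L = 145.0 N, T_R = 130.9 N

ΣF_x = 0: −T_L·cos52° + T_R·cos47° = 0 → T_R = 0.902732·T_L.
ΣF_y = 0: T_L·sin52° + T_R·sin47° = 210.
Substitute: T_L·(0.788011 + 0.902732·0.731354) = 210 → T_L = 145.005 ≈ 145.0 N.
Then T_R = 0.902732 × 145.005 = 130.9 N.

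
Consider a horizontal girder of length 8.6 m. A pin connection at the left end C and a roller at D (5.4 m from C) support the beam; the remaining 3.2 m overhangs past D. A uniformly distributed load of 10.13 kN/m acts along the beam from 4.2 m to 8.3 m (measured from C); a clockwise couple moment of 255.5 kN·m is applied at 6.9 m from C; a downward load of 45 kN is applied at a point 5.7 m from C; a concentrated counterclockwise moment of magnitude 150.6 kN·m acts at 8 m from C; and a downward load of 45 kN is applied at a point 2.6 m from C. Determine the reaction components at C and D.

C_x = 0, C_y = -5.130 kN, D_y = 136.7 kN

Resultant of the distributed load: 10.13 × 4.1 = 41.533 kN at 6.25 m from C.
Moments about C: D_y·5.4 − (10.13·4.1)·6.25 − 255.5 − 45·5.7 + 150.6 − 45·2.6 = 0 → D_y = 737.98125/5.4 = 136.663 ≈ 136.7 kN.
ΣF_y = 0: C_y + 136.663 − 10.13·4.1 − 45 − 45 = 0 → C_y = -5.130 kN.
ΣF_x = 0: no horizontal applied forces, so C_x = 0.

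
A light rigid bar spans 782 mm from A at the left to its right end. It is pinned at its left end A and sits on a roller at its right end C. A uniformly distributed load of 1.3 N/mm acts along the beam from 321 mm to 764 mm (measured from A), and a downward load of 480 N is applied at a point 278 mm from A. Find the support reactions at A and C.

A_x = 0, A_y = 485.7 N, C_y = 570.2 N

Resultant of the distributed load: 1.3 × 443 = 575.9 N at 542.5 mm from A.
Taking moments about A: C_y·782 − (1.3·443)·542.5 − 480·278 = 0 → C_y = 445865.75/782 = 570.161 ≈ 570.2 N.
ΣF_y = 0: A_y + 570.161 − 1.3·443 − 480 = 0 → A_y = 485.7 N.
ΣF_x = 0: no horizontal applied forces, so A_x = 0.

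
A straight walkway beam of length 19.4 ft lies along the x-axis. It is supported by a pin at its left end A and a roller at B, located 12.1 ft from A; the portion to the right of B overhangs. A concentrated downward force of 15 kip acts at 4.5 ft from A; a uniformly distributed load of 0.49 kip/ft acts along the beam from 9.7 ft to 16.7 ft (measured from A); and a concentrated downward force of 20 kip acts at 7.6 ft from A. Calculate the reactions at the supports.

Resultant of the distributed load: 0.49 × 7 = 3.43 kip at 13.2 ft from A.
Moments about A: B_y·12.1 − 15·4.5 − (0.49·7)·13.2 − 20·7.6 = 0 → B_y = 264.776/12.1 = 21.8823 ≈ 21.88 kip.
ΣF_y = 0: A_y + 21.8823 − 15 − 0.49·7 − 20 = 0 → A_y = 16.55 kip.
ΣF_x = 0: no horizontal applied forces, so A_x = 0.

A_x = 0, A_y = 16.55 kip, B_y = 21.88 kip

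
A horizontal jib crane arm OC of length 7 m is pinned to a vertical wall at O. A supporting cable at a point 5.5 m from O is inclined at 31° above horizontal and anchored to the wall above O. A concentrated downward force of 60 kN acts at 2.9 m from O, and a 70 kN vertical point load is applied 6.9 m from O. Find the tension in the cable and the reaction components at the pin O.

T = 231.9 kN, O_x = 198.8 kN, O_y = 10.55 kN

ΣM about O: T·sin31°·5.5 − 60·2.9 − 70·6.9 = 0 → T = 657/(5.5·0.515038) = 231.933 ≈ 231.9 kN.
ΣF_x = 0: O_x − T·cos31° = 0 → O_x = 231.933 × 0.857167 = 198.8 kN.
ΣF_y = 0: O_y + T·sin31° − 60 − 70 = 0 → O_y = 130 − 231.933 × 0.515038 = 10.55 kN.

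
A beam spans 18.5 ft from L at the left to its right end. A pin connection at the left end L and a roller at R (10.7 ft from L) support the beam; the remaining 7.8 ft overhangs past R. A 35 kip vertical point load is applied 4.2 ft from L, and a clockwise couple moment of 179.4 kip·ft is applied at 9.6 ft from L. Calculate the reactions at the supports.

L_x = 0, L_y = 4.495 kip, R_y = 30.50 kip

Taking moments about L: R_y·10.7 − 35·4.2 − 179.4 = 0 → R_y = 326.4/10.7 = 30.5047 ≈ 30.50 kip.
ΣF_y = 0: L_y + 30.5047 − 35 = 0 → L_y = 4.495 kip.
ΣF_x = 0: no horizontal applied forces, so L_x = 0.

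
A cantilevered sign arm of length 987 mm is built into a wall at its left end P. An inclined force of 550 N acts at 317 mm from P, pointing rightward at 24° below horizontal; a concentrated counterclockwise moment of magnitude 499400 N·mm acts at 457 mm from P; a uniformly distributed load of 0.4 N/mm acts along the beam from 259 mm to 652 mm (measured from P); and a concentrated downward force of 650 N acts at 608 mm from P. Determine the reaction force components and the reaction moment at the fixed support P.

P_x = -502.5 N, P_y = 1031 N, M_P = 38320 N·mm

Resultant of the distributed load: 0.4 × 393 = 157.2 N at 455.5 mm from P.
ΣF_x = 0: P_x + 550·cos24° = 0 → P_x = -502.5 N.
ΣF_y = 0: P_y − 550·sin24° − 0.4·393 − 650 = 0 → P_y = 1031 N.
ΣM about P: M_P − 550·sin24°·317 + 499400 − (0.4·393)·455.5 − 650·608 = 0 → M_P = 38320 N·mm.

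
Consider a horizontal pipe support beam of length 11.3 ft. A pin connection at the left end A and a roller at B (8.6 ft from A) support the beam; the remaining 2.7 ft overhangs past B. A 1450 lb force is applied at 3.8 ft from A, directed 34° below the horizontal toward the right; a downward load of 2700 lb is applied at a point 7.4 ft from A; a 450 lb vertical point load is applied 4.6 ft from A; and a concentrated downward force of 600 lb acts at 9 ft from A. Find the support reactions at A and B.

A_x = -1202 lb, A_y = 1011 lb, B_y = 3550 lb

Taking moments about A: B_y·8.6 − 1450·sin34°·3.8 − 2700·7.4 − 450·4.6 − 600·9 = 0 → B_y = 30531.2/8.6 = 3550.14 ≈ 3550 lb.
ΣF_y = 0: A_y + 3550.14 − 1450·sin34° − 2700 − 450 − 600 = 0 → A_y = 1011 lb.
ΣF_x = 0: A_x + 1450·cos34° = 0 → A_x = -1202 lb.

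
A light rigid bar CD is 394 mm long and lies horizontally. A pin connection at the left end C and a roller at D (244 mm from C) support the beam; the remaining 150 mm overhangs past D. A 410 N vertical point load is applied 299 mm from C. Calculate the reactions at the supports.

Taking moments about C: D_y·244 − 410·299 = 0 → D_y = 122590/244 = 502.418 ≈ 502.4 N.
ΣF_y = 0: C_y + 502.418 − 410 = 0 → C_y = -92.42 N.
ΣF_x = 0: no horizontal applied forces, so C_x = 0.

C_x = 0, C_y = -92.42 N, D_y = 502.4 N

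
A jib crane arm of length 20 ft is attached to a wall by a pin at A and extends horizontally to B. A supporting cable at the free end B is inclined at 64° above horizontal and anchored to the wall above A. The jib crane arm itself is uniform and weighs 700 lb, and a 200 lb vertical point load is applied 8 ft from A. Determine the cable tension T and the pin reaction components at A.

T = 478.4 lb, A_x = 209.7 lb, A_y = 470.0 lb

ΣM about A: T·sin64°·20 − 700·10 − 200·8 = 0 → T = 8600/(20·0.898794) = 478.419 ≈ 478.4 lb.
ΣF_x = 0: A_x − T·cos64° = 0 → A_x = 478.419 × 0.438371 = 209.7 lb.
ΣF_y = 0: A_y + T·sin64° − 700 − 200 = 0 → A_y = 900 − 478.419 × 0.898794 = 470.0 lb.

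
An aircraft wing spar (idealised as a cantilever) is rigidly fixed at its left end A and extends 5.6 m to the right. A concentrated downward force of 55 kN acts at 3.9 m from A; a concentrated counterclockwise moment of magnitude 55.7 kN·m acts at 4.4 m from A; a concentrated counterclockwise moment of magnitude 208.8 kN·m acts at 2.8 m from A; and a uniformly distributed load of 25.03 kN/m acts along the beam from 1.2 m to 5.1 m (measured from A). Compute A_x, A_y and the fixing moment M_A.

Resultant of the distributed load: 25.03 × 3.9 = 97.617 kN at 3.15 m from A.
ΣF_x = 0: A_x = 0.
ΣF_y = 0: A_y − 55 − 25.03·3.9 = 0 → A_y = 152.6 kN.
ΣM about A: M_A − 55·3.9 + 55.7 + 208.8 − (25.03·3.9)·3.15 = 0 → M_A = 257.5 kN·m.

A_x = 0, A_y = 152.6 kN, M_A = 257.5 kN·m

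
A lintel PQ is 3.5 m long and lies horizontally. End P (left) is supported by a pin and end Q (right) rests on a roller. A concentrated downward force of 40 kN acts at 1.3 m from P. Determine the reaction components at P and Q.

P_x = 0, P_y = 25.14 kN, Q_y = 14.86 kN

Taking moments about P: Q_y·3.5 − 40·1.3 = 0 → Q_y = 52/3.5 = 14.8571 ≈ 14.86 kN.
ΣF_y = 0: P_y + 14.8571 − 40 = 0 → P_y = 25.14 kN.
ΣF_x = 0: no horizontal applied forces, so P_x = 0.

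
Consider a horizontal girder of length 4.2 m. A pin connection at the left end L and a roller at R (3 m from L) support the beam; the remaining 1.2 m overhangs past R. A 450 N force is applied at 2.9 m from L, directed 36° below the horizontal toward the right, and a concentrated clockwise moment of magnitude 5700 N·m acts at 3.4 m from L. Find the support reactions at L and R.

ΣM about L: R_y·3 − 450·sin36°·2.9 − 5700 = 0 → R_y = 6467.06/3 = 2155.69 ≈ 2156 N.
ΣF_y = 0: L_y + 2155.69 − 450·sin36° = 0 → L_y = -1891 N.
ΣF_x = 0: L_x + 450·cos36° = 0 → L_x = -364.1 N.

L_x = -364.1 N, L_y = -1891 N, R_y = 2156 N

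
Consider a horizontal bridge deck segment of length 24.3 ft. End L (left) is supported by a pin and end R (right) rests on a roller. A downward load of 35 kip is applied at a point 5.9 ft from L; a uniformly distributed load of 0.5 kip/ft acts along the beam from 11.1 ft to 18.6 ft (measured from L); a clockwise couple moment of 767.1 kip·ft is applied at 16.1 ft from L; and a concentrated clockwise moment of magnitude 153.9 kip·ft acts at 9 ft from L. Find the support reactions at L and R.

L_x = 0, L_y = -9.941 kip, R_y = 48.69 kip

Resultant of the distributed load: 0.5 × 7.5 = 3.75 kip at 14.85 ft from L.
Moments about L: R_y·24.3 − 35·5.9 − (0.5·7.5)·14.85 − 767.1 − 153.9 = 0 → R_y = 1183.1875/24.3 = 48.6908 ≈ 48.69 kip.
ΣF_y = 0: L_y + 48.6908 − 35 − 0.5·7.5 = 0 → L_y = -9.941 kip.
ΣF_x = 0: no horizontal applied forces, so L_x = 0.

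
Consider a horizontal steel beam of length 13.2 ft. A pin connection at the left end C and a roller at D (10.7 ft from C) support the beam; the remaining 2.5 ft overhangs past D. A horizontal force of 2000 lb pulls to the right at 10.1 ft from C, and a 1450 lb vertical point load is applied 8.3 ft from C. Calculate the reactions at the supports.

C_x = -2000 lb, C_y = 325.2 lb, D_y = 1125 lb

Taking moments about C: D_y·10.7 − 1450·8.3 = 0 → D_y = 12035/10.7 = 1124.77 ≈ 1125 lb.
ΣF_y = 0: C_y + 1124.77 − 1450 = 0 → C_y = 325.2 lb.
ΣF_x = 0: C_x + 2000 = 0 → C_x = -2000 lb.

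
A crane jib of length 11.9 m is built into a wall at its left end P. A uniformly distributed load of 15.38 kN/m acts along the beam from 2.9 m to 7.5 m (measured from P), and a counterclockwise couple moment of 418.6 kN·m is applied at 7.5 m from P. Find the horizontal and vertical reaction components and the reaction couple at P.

Resultant of the distributed load: 15.38 × 4.6 = 70.748 kN at 5.2 m from P.
ΣF_x = 0: P_x = 0.
ΣF_y = 0: P_y − 15.38·4.6 = 0 → P_y = 70.75 kN.
ΣM about P: M_P − (15.38·4.6)·5.2 + 418.6 = 0 → M_P = -50.71 kN·m.

P_x = 0, P_y = 70.75 kN, M_P = -50.71 kN·m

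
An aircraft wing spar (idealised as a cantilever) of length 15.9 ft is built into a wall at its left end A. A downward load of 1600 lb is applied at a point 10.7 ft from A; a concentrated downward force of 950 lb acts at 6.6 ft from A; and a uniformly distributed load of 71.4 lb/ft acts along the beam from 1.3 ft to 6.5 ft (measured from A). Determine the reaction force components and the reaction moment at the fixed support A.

Resultant of the distributed load: 71.4 × 5.2 = 371.28 lb at 3.9 ft from A.
ΣF_x = 0: A_x = 0.
ΣF_y = 0: A_y − 1600 − 950 − 71.4·5.2 = 0 → A_y = 2921 lb.
ΣM about A: M_A − 1600·10.7 − 950·6.6 − (71.4·5.2)·3.9 = 0 → M_A = 24840 lb·ft.

A_x = 0, A_y = 2921 lb, M_A = 24840 lb·ft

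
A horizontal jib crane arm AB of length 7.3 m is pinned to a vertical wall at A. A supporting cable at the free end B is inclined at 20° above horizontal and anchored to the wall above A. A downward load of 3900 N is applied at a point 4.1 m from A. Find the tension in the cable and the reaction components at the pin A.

ΣM about A: T·sin20°·7.3 − 3900·4.1 = 0 → T = 15990/(7.3·0.34202) = 6404.34 ≈ 6404 N.
ΣF_x = 0: A_x − T·cos20° = 0 → A_x = 6404.34 × 0.939693 = 6018 N.
ΣF_y = 0: A_y + T·sin20° − 3900 = 0 → A_y = 3900 − 6404.34 × 0.34202 = 1710 N.

T = 6404 N, A_x = 6018 N, A_y = 1710 N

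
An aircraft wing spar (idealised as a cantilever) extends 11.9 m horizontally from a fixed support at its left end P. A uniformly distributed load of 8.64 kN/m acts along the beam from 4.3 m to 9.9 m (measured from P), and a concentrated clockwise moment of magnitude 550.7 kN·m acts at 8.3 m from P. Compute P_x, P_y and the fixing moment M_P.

P_x = 0, P_y = 48.38 kN, M_P = 894.2 kN·m

Resultant of the distributed load: 8.64 × 5.6 = 48.384 kN at 7.1 m from P.
ΣF_x = 0: P_x = 0.
ΣF_y = 0: P_y − 8.64·5.6 = 0 → P_y = 48.38 kN.
ΣM about P: M_P − (8.64·5.6)·7.1 − 550.7 = 0 → M_P = 894.2 kN·m.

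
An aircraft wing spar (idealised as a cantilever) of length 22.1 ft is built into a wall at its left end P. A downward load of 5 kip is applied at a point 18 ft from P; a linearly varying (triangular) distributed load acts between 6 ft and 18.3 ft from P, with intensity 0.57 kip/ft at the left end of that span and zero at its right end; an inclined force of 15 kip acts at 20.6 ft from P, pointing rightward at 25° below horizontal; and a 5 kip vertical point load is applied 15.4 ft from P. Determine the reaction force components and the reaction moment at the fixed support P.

Resultant of the triangular load: ½ × 0.57 × 12.3 = 3.5055 kip, acting at 10.1 ft from P (one-third of the span from the peak).
ΣF_x = 0: P_x + 15·cos25° = 0 → P_x = -13.59 kip.
ΣF_y = 0: P_y − 5 − ½·0.57·12.3 − 15·sin25° − 5 = 0 → P_y = 19.84 kip.
ΣM about P: M_P − 5·18 − (½·0.57·12.3)·10.1 − 15·sin25°·20.6 − 5·15.4 = 0 → M_P = 333.0 kip·ft.

P_x = -13.59 kip, P_y = 19.84 kip, M_P = 333.0 kip·ft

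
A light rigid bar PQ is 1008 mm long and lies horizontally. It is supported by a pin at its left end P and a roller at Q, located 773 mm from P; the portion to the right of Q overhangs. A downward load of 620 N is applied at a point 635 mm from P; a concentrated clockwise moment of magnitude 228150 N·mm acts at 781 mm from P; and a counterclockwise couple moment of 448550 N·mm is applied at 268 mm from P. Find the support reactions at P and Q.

P_x = 0, P_y = 395.8 N, Q_y = 224.2 N

Taking moments about P: Q_y·773 − 620·635 − 228150 + 448550 = 0 → Q_y = 173300/773 = 224.191 ≈ 224.2 N.
ΣF_y = 0: P_y + 224.191 − 620 = 0 → P_y = 395.8 N.
ΣF_x = 0: no horizontal applied forces, so P_x = 0.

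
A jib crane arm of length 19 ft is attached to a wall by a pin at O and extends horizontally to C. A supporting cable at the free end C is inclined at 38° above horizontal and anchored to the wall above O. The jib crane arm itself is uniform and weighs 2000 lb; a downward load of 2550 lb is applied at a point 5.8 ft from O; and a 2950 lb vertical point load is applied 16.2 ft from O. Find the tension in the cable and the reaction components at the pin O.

T = 6974 lb, O_x = 5496 lb, O_y = 3206 lb

ΣM about O: T·sin38°·19 − 2000·9.5 − 2550·5.8 − 2950·16.2 = 0 → T = 81580/(19·0.615661) = 6974.1 ≈ 6974 lb.
ΣF_x = 0: O_x − T·cos38° = 0 → O_x = 6974.1 × 0.788011 = 5496 lb.
ΣF_y = 0: O_y + T·sin38° − 2000 − 2550 − 2950 = 0 → O_y = 7500 − 6974.1 × 0.615661 = 3206 lb.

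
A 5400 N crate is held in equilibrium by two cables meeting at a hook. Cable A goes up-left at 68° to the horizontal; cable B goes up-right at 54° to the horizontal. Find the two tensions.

ΣF_x = 0: −T_A·cos68° + T_B·cos54° = 0 → T_B = 0.637319·T_A.
ΣF_y = 0: T_A·sin68° + T_B·sin54° = 5400.
Substitute: T_A·(0.927184 + 0.637319·0.809017) = 5400 → T_A = 3742.76 ≈ 3743 N.
Then T_B = 0.637319 × 3742.76 = 2385 N.

T_A = 3743 N, T_B = 2385 N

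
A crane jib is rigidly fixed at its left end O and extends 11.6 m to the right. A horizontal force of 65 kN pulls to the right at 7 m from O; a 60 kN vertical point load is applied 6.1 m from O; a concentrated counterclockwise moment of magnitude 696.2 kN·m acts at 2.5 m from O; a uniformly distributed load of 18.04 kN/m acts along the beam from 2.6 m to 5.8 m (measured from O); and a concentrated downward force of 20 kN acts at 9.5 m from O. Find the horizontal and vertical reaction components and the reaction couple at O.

Resultant of the distributed load: 18.04 × 3.2 = 57.728 kN at 4.2 m from O.
ΣF_x = 0: O_x + 65 = 0 → O_x = -65.00 kN.
ΣF_y = 0: O_y − 60 − 18.04·3.2 − 20 = 0 → O_y = 137.7 kN.
ΣM about O: M_O − 60·6.1 + 696.2 − (18.04·3.2)·4.2 − 20·9.5 = 0 → M_O = 102.3 kN·m.

O_x = -65.00 kN, O_y = 137.7 kN, M_O = 102.3 kN·m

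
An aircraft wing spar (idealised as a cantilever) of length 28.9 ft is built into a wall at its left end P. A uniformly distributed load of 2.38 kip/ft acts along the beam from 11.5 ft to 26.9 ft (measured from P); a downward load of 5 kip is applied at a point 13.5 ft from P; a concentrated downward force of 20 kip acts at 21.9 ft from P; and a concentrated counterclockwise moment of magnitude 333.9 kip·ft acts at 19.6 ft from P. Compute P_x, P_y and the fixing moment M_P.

Resultant of the distributed load: 2.38 × 15.4 = 36.652 kip at 19.2 ft from P.
ΣF_x = 0: P_x = 0.
ΣF_y = 0: P_y − 2.38·15.4 − 5 − 20 = 0 → P_y = 61.65 kip.
ΣM about P: M_P − (2.38·15.4)·19.2 − 5·13.5 − 20·21.9 + 333.9 = 0 → M_P = 875.3 kip·ft.

P_x = 0, P_y = 61.65 kip, M_P = 875.3 kip·ft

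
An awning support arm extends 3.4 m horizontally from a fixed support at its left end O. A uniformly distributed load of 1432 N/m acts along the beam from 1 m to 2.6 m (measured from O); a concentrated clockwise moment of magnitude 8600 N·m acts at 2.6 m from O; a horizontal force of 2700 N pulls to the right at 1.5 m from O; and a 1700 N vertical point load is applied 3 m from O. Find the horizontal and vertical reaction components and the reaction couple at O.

O_x = -2700 N, O_y = 3991 N, M_O = 17820 N·m

Resultant of the distributed load: 1432 × 1.6 = 2291.2 N at 1.8 m from O.
ΣF_x = 0: O_x + 2700 = 0 → O_x = -2700 N.
ΣF_y = 0: O_y − 1432·1.6 − 1700 = 0 → O_y = 3991 N.
ΣM about O: M_O − (1432·1.6)·1.8 − 8600 − 1700·3 = 0 → M_O = 17820 N·m.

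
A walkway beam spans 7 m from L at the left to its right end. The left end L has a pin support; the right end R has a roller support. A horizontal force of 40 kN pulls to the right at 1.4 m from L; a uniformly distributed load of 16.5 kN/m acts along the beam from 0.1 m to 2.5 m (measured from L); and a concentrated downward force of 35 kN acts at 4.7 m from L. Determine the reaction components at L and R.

L_x = -40.00 kN, L_y = 43.75 kN, R_y = 30.85 kN

Resultant of the distributed load: 16.5 × 2.4 = 39.6 kN at 1.3 m from L.
Taking moments about L: R_y·7 − (16.5·2.4)·1.3 − 35·4.7 = 0 → R_y = 215.98/7 = 30.8543 ≈ 30.85 kN.
ΣF_y = 0: L_y + 30.8543 − 16.5·2.4 − 35 = 0 → L_y = 43.75 kN.
ΣF_x = 0: L_x + 40 = 0 → L_x = -40.00 kN.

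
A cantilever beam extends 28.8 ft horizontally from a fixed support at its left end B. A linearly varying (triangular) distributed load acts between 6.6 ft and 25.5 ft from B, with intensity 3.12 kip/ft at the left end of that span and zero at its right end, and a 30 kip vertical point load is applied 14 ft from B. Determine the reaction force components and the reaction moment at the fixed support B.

B_x = 0, B_y = 59.48 kip, M_B = 800.3 kip·ft

Resultant of the triangular load: ½ × 3.12 × 18.9 = 29.484 kip, acting at 12.9 ft from B (one-third of the span from the peak).
ΣF_x = 0: B_x = 0.
ΣF_y = 0: B_y − ½·3.12·18.9 − 30 = 0 → B_y = 59.48 kip.
ΣM about B: M_B − (½·3.12·18.9)·12.9 − 30·14 = 0 → M_B = 800.3 kip·ft.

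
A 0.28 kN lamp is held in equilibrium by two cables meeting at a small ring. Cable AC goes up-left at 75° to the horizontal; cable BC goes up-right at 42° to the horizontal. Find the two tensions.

ΣF_x = 0: −T_AC·cos75° + T_BC·cos42° = 0 → T_BC = 0.348275·T_AC.
ΣF_y = 0: T_AC·sin75° + T_BC·sin42° = 0.28.
Substitute: T_AC·(0.965926 + 0.348275·0.669131) = 0.28 → T_AC = 0.233534 ≈ 0.2335 kN.
Then T_BC = 0.348275 × 0.233534 = 0.08133 kN.

T_AC = 0.2335 kN, T_BC = 0.08133 kN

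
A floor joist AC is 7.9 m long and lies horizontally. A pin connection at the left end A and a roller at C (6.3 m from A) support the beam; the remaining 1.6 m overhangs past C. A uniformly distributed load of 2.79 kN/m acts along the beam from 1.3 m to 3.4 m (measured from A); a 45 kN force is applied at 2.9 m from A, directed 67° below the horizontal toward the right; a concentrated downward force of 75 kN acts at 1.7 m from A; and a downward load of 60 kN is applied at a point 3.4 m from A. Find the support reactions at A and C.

Resultant of the distributed load: 2.79 × 2.1 = 5.859 kN at 2.35 m from A.
Moments about A: C_y·6.3 − (2.79·2.1)·2.35 − 45·sin67°·2.9 − 75·1.7 − 60·3.4 = 0 → C_y = 465.395/6.3 = 73.8722 ≈ 73.87 kN.
ΣF_y = 0: A_y + 73.8722 − 2.79·2.1 − 45·sin67° − 75 − 60 = 0 → A_y = 108.4 kN.
ΣF_x = 0: A_x + 45·cos67° = 0 → A_x = -17.58 kN.

A_x = -17.58 kN, A_y = 108.4 kN, C_y = 73.87 kN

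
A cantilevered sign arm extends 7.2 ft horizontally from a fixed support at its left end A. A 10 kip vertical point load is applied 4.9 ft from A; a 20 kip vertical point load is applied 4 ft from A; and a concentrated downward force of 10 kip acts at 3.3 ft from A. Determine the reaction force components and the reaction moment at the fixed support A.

ΣF_x = 0: A_x = 0.
ΣF_y = 0: A_y − 10 − 20 − 10 = 0 → A_y = 40.00 kip.
ΣM about A: M_A − 10·4.9 − 20·4 − 10·3.3 = 0 → M_A = 162.0 kip·ft.

A_x = 0, A_y = 40.00 kip, M_A = 162.0 kip·ft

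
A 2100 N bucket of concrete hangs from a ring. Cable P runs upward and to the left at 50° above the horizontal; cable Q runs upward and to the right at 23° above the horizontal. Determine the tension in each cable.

T_P = 2021 N, T_Q = 1412 N

ΣF_x = 0: −T_P·cos50° + T_Q·cos23° = 0 → T_Q = 0.698299·T_P.
ΣF_y = 0: T_P·sin50° + T_Q·sin23° = 2100.
Substitute: T_P·(0.766044 + 0.698299·0.390731) = 2100 → T_P = 2021.39 ≈ 2021 N.
Then T_Q = 0.698299 × 2021.39 = 1412 N.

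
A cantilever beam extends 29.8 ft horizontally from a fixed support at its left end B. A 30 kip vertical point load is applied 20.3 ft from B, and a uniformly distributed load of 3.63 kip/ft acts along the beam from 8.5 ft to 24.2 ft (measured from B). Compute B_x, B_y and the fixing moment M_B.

Resultant of the distributed load: 3.63 × 15.7 = 56.991 kip at 16.35 ft from B.
ΣF_x = 0: B_x = 0.
ΣF_y = 0: B_y − 30 − 3.63·15.7 = 0 → B_y = 86.99 kip.
ΣM about B: M_B − 30·20.3 − (3.63·15.7)·16.35 = 0 → M_B = 1541 kip·ft.

B_x = 0, B_y = 86.99 kip, M_B = 1541 kip·ft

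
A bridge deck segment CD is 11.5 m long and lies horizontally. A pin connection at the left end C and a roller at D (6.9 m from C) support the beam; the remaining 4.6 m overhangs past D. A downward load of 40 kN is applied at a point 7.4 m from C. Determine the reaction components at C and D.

C_x = 0, C_y = -2.899 kN, D_y = 42.90 kN

ΣM about C: D_y·6.9 − 40·7.4 = 0 → D_y = 296/6.9 = 42.8986 ≈ 42.90 kN.
ΣF_y = 0: C_y + 42.8986 − 40 = 0 → C_y = -2.899 kN.
ΣF_x = 0: no horizontal applied forces, so C_x = 0.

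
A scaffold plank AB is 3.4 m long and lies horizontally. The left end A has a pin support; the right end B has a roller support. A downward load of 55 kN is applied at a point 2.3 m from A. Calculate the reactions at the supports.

ΣM about A: B_y·3.4 − 55·2.3 = 0 → B_y = 126.5/3.4 = 37.2059 ≈ 37.21 kN.
ΣF_y = 0: A_y + 37.2059 − 55 = 0 → A_y = 17.79 kN.
ΣF_x = 0: no horizontal applied forces, so A_x = 0.

A_x = 0, A_y = 17.79 kN, B_y = 37.21 kN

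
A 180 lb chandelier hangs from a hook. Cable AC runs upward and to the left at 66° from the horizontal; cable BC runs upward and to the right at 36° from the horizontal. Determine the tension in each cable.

T_AC = 148.9 lb, T_BC = 74.85 lb

ΣF_x = 0: −T_AC·cos66° + T_BC·cos36° = 0 → T_BC = 0.502754·T_AC.
ΣF_y = 0: T_AC·sin66° + T_BC·sin36° = 180.
Substitute: T_AC·(0.913545 + 0.502754·0.587785) = 180 → T_AC = 148.876 ≈ 148.9 lb.
Then T_BC = 0.502754 × 148.876 = 74.85 lb.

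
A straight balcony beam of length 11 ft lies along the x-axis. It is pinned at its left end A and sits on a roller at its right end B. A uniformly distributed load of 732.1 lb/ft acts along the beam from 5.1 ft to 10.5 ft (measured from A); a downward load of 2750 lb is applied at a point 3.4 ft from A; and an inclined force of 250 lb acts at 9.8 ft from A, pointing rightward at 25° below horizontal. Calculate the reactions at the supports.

Resultant of the distributed load: 732.1 × 5.4 = 3953.34 lb at 7.8 ft from A.
ΣM about A: B_y·11 − (732.1·5.4)·7.8 − 2750·3.4 − 250·sin25°·9.8 = 0 → B_y = 41221.5/11 = 3747.41 ≈ 3747 lb.
ΣF_y = 0: A_y + 3747.41 − 732.1·5.4 − 2750 − 250·sin25° = 0 → A_y = 3062 lb.
ΣF_x = 0: A_x + 250·cos25° = 0 → A_x = -226.6 lb.

A_x = -226.6 lb, A_y = 3062 lb, B_y = 3747 lb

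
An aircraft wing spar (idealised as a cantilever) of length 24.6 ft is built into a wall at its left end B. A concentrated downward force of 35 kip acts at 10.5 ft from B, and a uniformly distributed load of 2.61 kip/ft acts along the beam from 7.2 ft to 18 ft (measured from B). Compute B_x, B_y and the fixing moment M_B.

Resultant of the distributed load: 2.61 × 10.8 = 28.188 kip at 12.6 ft from B.
ΣF_x = 0: B_x = 0.
ΣF_y = 0: B_y − 35 − 2.61·10.8 = 0 → B_y = 63.19 kip.
ΣM about B: M_B − 35·10.5 − (2.61·10.8)·12.6 = 0 → M_B = 722.7 kip·ft.

B_x = 0, B_y = 63.19 kip, M_B = 722.7 kip·ft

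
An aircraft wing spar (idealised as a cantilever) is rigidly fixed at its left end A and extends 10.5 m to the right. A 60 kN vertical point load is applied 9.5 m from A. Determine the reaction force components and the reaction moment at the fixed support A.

ΣF_x = 0: A_x = 0.
ΣF_y = 0: A_y − 60 = 0 → A_y = 60.00 kN.
ΣM about A: M_A − 60·9.5 = 0 → M_A = 570.0 kN·m.

A_x = 0, A_y = 60.00 kN, M_A = 570.0 kN·m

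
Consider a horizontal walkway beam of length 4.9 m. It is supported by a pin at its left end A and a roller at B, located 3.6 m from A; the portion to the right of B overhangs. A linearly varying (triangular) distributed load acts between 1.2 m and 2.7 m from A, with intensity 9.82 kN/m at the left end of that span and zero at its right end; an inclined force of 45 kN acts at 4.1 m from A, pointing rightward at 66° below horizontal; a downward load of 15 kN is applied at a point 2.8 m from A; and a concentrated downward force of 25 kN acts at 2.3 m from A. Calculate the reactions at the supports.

A_x = -18.30 kN, A_y = 10.54 kN, B_y = 77.94 kN

Resultant of the triangular load: ½ × 9.82 × 1.5 = 7.365 kN, acting at 1.7 m from A (one-third of the span from the peak).
Taking moments about A: B_y·3.6 − (½·9.82·1.5)·1.7 − 45·sin66°·4.1 − 15·2.8 − 25·2.3 = 0 → B_y = 280.57/3.6 = 77.9361 ≈ 77.94 kN.
ΣF_y = 0: A_y + 77.9361 − ½·9.82·1.5 − 45·sin66° − 15 − 25 = 0 → A_y = 10.54 kN.
ΣF_x = 0: A_x + 45·cos66° = 0 → A_x = -18.30 kN.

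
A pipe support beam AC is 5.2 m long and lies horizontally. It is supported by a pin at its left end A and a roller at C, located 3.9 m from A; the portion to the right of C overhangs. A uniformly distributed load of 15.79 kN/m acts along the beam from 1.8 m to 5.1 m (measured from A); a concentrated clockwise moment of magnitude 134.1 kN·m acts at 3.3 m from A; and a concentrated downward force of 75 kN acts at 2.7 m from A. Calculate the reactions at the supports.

A_x = 0, A_y = -5.295 kN, C_y = 132.4 kN

Resultant of the distributed load: 15.79 × 3.3 = 52.107 kN at 3.45 m from A.
ΣM about A: C_y·3.9 − (15.79·3.3)·3.45 − 134.1 − 75·2.7 = 0 → C_y = 516.36915/3.9 = 132.402 ≈ 132.4 kN.
ΣF_y = 0: A_y + 132.402 − 15.79·3.3 − 75 = 0 → A_y = -5.295 kN.
ΣF_x = 0: no horizontal applied forces, so A_x = 0.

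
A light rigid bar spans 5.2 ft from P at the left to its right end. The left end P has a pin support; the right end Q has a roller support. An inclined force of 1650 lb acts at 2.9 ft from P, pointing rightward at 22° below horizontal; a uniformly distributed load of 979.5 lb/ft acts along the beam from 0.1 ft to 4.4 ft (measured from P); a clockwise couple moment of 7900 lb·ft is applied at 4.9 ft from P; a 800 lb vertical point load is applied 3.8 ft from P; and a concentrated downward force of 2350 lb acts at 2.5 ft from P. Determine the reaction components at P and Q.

P_x = -1530 lb, P_y = 2579 lb, Q_y = 5401 lb

Resultant of the distributed load: 979.5 × 4.3 = 4211.85 lb at 2.25 ft from P.
Moments about P: Q_y·5.2 − 1650·sin22°·2.9 − (979.5·4.3)·2.25 − 7900 − 800·3.8 − 2350·2.5 = 0 → Q_y = 28084.2/5.2 = 5400.81 ≈ 5401 lb.
ΣF_y = 0: P_y + 5400.81 − 1650·sin22° − 979.5·4.3 − 800 − 2350 = 0 → P_y = 2579 lb.
ΣF_x = 0: P_x + 1650·cos22° = 0 → P_x = -1530 lb.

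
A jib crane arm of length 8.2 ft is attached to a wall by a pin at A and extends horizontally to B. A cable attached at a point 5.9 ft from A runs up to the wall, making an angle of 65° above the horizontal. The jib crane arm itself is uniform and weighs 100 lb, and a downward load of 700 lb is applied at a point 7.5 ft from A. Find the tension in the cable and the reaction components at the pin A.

ΣM about A: T·sin65°·5.9 − 100·4.1 − 700·7.5 = 0 → T = 5660/(5.9·0.906308) = 1058.49 ≈ 1058 lb.
ΣF_x = 0: A_x − T·cos65° = 0 → A_x = 1058.49 × 0.422618 = 447.3 lb.
ΣF_y = 0: A_y + T·sin65° − 100 − 700 = 0 → A_y = 800 − 1058.49 × 0.906308 = -159.3 lb.

T = 1058 lb, A_x = 447.3 lb, A_y = -159.3 lb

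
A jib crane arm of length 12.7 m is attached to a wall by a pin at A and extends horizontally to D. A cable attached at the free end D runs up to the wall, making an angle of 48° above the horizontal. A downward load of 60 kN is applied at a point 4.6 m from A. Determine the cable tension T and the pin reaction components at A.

ΣM about A: T·sin48°·12.7 − 60·4.6 = 0 → T = 276/(12.7·0.743145) = 29.2437 ≈ 29.24 kN.
ΣF_x = 0: A_x − T·cos48° = 0 → A_x = 29.2437 × 0.669131 = 19.57 kN.
ΣF_y = 0: A_y + T·sin48° − 60 = 0 → A_y = 60 − 29.2437 × 0.743145 = 38.27 kN.

T = 29.24 kN, A_x = 19.57 kN, A_y = 38.27 kN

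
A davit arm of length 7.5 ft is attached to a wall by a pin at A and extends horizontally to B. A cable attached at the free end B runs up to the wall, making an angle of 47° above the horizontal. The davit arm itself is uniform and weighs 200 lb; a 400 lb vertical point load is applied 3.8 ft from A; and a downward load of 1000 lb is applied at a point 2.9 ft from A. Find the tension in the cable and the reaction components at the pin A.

T = 942.5 lb, A_x = 642.8 lb, A_y = 910.7 lb

ΣM about A: T·sin47°·7.5 − 200·3.75 − 400·3.8 − 1000·2.9 = 0 → T = 5170/(7.5·0.731354) = 942.544 ≈ 942.5 lb.
ΣF_x = 0: A_x − T·cos47° = 0 → A_x = 942.544 × 0.681998 = 642.8 lb.
ΣF_y = 0: A_y + T·sin47° − 200 − 400 − 1000 = 0 → A_y = 1600 − 942.544 × 0.731354 = 910.7 lb.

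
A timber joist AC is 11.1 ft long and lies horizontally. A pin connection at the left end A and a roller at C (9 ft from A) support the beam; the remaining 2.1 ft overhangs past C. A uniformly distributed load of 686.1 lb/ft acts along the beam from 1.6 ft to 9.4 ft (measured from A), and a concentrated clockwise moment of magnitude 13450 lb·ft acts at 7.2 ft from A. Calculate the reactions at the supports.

A_x = 0, A_y = 586.7 lb, C_y = 4765 lb

Resultant of the distributed load: 686.1 × 7.8 = 5351.58 lb at 5.5 ft from A.
Moments about A: C_y·9 − (686.1·7.8)·5.5 − 13450 = 0 → C_y = 42883.69/9 = 4764.85 ≈ 4765 lb.
ΣF_y = 0: A_y + 4764.85 − 686.1·7.8 = 0 → A_y = 586.7 lb.
ΣF_x = 0: no horizontal applied forces, so A_x = 0.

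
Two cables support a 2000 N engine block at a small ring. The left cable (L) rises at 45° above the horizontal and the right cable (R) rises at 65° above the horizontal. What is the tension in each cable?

ΣF_x = 0: −T_L·cos45° + T_R·cos65° = 0 → T_R = 1.67316·T_L.
ΣF_y = 0: T_L·sin45° + T_R·sin65° = 2000.
Substitute: T_L·(0.707107 + 1.67316·0.906308) = 2000 → T_L = 899.481 ≈ 899.5 N.
Then T_R = 1.67316 × 899.481 = 1505 N.

T_L = 899.5 N, T_R = 1505 N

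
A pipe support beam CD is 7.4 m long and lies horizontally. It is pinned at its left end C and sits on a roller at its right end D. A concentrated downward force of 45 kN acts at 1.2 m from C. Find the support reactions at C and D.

ΣM about C: D_y·7.4 − 45·1.2 = 0 → D_y = 54/7.4 = 7.2973 ≈ 7.297 kN.
ΣF_y = 0: C_y + 7.2973 − 45 = 0 → C_y = 37.70 kN.
ΣF_x = 0: no horizontal applied forces, so C_x = 0.

C_x = 0, C_y = 37.70 kN, D_y = 7.297 kN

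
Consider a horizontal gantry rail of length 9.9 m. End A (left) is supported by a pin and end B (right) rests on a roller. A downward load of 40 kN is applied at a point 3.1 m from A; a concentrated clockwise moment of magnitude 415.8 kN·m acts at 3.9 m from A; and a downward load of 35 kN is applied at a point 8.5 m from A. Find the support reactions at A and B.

Moments about A: B_y·9.9 − 40·3.1 − 415.8 − 35·8.5 = 0 → B_y = 837.3/9.9 = 84.5758 ≈ 84.58 kN.
ΣF_y = 0: A_y + 84.5758 − 40 − 35 = 0 → A_y = -9.576 kN.
ΣF_x = 0: no horizontal applied forces, so A_x = 0.

A_x = 0, A_y = -9.576 kN, B_y = 84.58 kN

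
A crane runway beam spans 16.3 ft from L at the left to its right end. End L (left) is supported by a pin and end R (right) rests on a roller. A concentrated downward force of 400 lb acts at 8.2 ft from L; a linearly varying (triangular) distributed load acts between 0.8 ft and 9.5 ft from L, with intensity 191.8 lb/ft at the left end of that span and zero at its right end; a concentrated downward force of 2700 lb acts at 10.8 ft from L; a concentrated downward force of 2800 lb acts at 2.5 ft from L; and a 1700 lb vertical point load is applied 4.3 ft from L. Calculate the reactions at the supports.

Resultant of the triangular load: ½ × 191.8 × 8.7 = 834.33 lb, acting at 3.7 ft from L (one-third of the span from the peak).
Taking moments about L: R_y·16.3 − 400·8.2 − (½·191.8·8.7)·3.7 − 2700·10.8 − 2800·2.5 − 1700·4.3 = 0 → R_y = 49837.021/16.3 = 3057.49 ≈ 3057 lb.
ΣF_y = 0: L_y + 3057.49 − 400 − ½·191.8·8.7 − 2700 − 2800 − 1700 = 0 → L_y = 5377 lb.
ΣF_x = 0: no horizontal applied forces, so L_x = 0.

L_x = 0, L_y = 5377 lb, R_y = 3057 lb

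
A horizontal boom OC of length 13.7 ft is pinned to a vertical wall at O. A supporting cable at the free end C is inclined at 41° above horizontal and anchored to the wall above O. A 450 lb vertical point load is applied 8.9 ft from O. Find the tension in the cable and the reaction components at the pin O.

ΣM about O: T·sin41°·13.7 − 450·8.9 = 0 → T = 4005/(13.7·0.656059) = 445.594 ≈ 445.6 lb.
ΣF_x = 0: O_x − T·cos41° = 0 → O_x = 445.594 × 0.75471 = 336.3 lb.
ΣF_y = 0: O_y + T·sin41° − 450 = 0 → O_y = 450 − 445.594 × 0.656059 = 157.7 lb.

T = 445.6 lb, O_x = 336.3 lb, O_y = 157.7 lb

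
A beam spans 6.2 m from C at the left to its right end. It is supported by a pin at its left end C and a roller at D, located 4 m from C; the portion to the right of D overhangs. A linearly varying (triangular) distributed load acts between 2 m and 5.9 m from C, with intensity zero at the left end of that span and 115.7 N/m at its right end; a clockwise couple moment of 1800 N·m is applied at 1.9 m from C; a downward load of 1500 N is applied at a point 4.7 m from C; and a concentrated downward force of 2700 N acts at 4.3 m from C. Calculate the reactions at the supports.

C_x = 0, C_y = -948.8 N, D_y = 5374 N

Resultant of the triangular load: ½ × 115.7 × 3.9 = 225.615 N, acting at 4.6 m from C (one-third of the span from the peak).
Taking moments about C: D_y·4 − (½·115.7·3.9)·4.6 − 1800 − 1500·4.7 − 2700·4.3 = 0 → D_y = 21497.829/4 = 5374.46 ≈ 5374 N.
ΣF_y = 0: C_y + 5374.46 − ½·115.7·3.9 − 1500 − 2700 = 0 → C_y = -948.8 N.
ΣF_x = 0: no horizontal applied forces, so C_x = 0.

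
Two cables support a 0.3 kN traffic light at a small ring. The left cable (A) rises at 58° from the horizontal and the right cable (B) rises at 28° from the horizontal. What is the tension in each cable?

ΣF_x = 0: −T_A·cos58° + T_B·cos28° = 0 → T_B = 0.600171·T_A.
ΣF_y = 0: T_A·sin58° + T_B·sin28° = 0.3.
Substitute: T_A·(0.848048 + 0.600171·0.469472) = 0.3 → T_A = 0.265531 ≈ 0.2655 kN.
Then T_B = 0.600171 × 0.265531 = 0.1594 kN.

T_A = 0.2655 kN, T_B = 0.1594 kN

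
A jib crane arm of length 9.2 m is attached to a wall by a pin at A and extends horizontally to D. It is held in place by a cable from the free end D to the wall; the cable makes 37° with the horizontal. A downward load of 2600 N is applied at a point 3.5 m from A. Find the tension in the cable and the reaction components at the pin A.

T = 1644 N, A_x = 1313 N, A_y = 1611 N

ΣM about A: T·sin37°·9.2 − 2600·3.5 = 0 → T = 9100/(9.2·0.601815) = 1643.58 ≈ 1644 N.
ΣF_x = 0: A_x − T·cos37° = 0 → A_x = 1643.58 × 0.798636 = 1313 N.
ΣF_y = 0: A_y + T·sin37° − 2600 = 0 → A_y = 2600 − 1643.58 × 0.601815 = 1611 N.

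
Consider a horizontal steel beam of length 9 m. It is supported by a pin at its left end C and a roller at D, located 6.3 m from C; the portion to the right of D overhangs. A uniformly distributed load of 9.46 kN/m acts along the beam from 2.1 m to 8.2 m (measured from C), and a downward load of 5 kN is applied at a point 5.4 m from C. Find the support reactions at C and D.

Resultant of the distributed load: 9.46 × 6.1 = 57.706 kN at 5.15 m from C.
Taking moments about C: D_y·6.3 − (9.46·6.1)·5.15 − 5·5.4 = 0 → D_y = 324.1859/6.3 = 51.4581 ≈ 51.46 kN.
ΣF_y = 0: C_y + 51.4581 − 9.46·6.1 − 5 = 0 → C_y = 11.25 kN.
ΣF_x = 0: no horizontal applied forces, so C_x = 0.

C_x = 0, C_y = 11.25 kN, D_y = 51.46 kN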